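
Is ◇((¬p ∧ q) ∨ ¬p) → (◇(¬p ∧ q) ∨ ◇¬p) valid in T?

Tableau for the negation ¬(◇((¬p ∧ q) ∨ ¬p) → (◇(¬p ∧ q) ∨ ◇¬p)):
1. ¬(◇((¬p ∧ q) ∨ ¬p) → (◇(¬p ∧ q) ∨ ◇¬p)), u
2. ◇((¬p ∧ q) ∨ ¬p), u
3. ¬(◇(¬p ∧ q) ∨ ◇¬p), u
4. ¬◇(¬p ∧ q), u
5. ¬◇¬p, u
6. ¬(¬p ∧ q), u
7. p, u
8. ¬q, u
9. (¬p ∧ q) ∨ ¬p, v
10. ¬(¬p ∧ q), v
11. p, v
12. ¬p ∧ q, v
13. ¬p, v
14. q, v
Accessibility: uRu, uRv, vRv
Branch closes: p and ¬p both at v.
All branches of the negation close; one closing branch shown above.

Valid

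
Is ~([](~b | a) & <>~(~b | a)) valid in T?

Tableau for the negation [](~b | a) & <>~(~b | a):
1. [](~b | a) & <>~(~b | a), 0
2. [](~b | a), 0
3. <>~(~b | a), 0
4. ~b | a, 0
5. a, 0
6. ~(~b | a), 1
7. b, 1
8. ~a, 1
9. ~b | a, 1
10. a, 1
Accessibility: 0R0, 0R1, 1R1
Branch closes: a and ~a both at 1.
All branches of the negation close; one closing branch shown above.

Yes, valid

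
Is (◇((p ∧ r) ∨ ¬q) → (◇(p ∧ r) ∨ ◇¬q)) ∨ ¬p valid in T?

Yes, valid

Tableau for the negation ¬((◇((p ∧ r) ∨ ¬q) → (◇(p ∧ r) ∨ ◇¬q)) ∨ ¬p):
1. ¬((◇((p ∧ r) ∨ ¬q) → (◇(p ∧ r) ∨ ◇¬q)) ∨ ¬p), w0
2. ¬(◇((p ∧ r) ∨ ¬q) → (◇(p ∧ r) ∨ ◇¬q)), w0
3. p, w0
4. ◇((p ∧ r) ∨ ¬q), w0
5. ¬(◇(p ∧ r) ∨ ◇¬q), w0
6. ¬◇(p ∧ r), w0
7. ¬◇¬q, w0
8. ¬(p ∧ r), w0
9. q, w0
10. ¬r, w0
11. (p ∧ r) ∨ ¬q, w1
12. ¬(p ∧ r), w1
13. q, w1
14. p ∧ r, w1
15. p, w1
16. r, w1
17. ¬r, w1
Accessibility: w0Rw0, w0Rw1, w1Rw1
Branch closes: r and ¬r both at w1.
All branches of the negation close; one closing branch shown above.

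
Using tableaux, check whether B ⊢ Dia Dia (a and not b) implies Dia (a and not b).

Tableau for the negation not (Dia Dia (a and not b) implies Dia (a and not b)):
1. not (Dia Dia (a and not b) implies Dia (a and not b)), 0
2. Dia Dia (a and not b), 0
3. not Dia (a and not b), 0
4. not (a and not b), 0
5. b, 0
6. Dia (a and not b), 1
7. not (a and not b), 1
8. b, 1
9. a and not b, 2
10. a, 2
11. not b, 2
Accessibility: 0R0, 0R1, 1R0, 1R1, 1R2, 2R1, 2R2
The negation has an open branch (countermodel exists).

Invalid (countermodel exists)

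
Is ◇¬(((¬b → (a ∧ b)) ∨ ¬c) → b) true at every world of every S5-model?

Invalid (countermodel exists)

Tableau for the negation ¬◇¬(((¬b → (a ∧ b)) ∨ ¬c) → b):
1. ¬◇¬(((¬b → (a ∧ b)) ∨ ¬c) → b), 0
2. ((¬b → (a ∧ b)) ∨ ¬c) → b, 0
3. b, 0
Accessibility: 0R0
The negation has an open branch (countermodel exists).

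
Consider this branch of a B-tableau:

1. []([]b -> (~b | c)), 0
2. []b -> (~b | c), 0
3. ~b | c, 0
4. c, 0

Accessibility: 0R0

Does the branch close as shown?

Open

No atom appears with both signs at the same world.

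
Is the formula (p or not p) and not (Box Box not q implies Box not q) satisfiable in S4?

1. (p or not p) and not (Box Box not q implies Box not q), w0
2. p or not p, w0   [and-rule on 1]
3. not (Box Box not q implies Box not q), w0   [and-rule on 1]
4. Box Box not q, w0   [neg-implies-rule on 3]
5. not Box not q, w0   [neg-implies-rule on 3]
6. Box not q, w0   [Box-rule on 4 via w0Rw0]
7. not q, w0   [Box-rule on 6 via w0Rw0]
8. not p, w0   [or-rule on 2 (branches; this branch)]
9. q, w1   [neg-Box-rule on 5: fresh world w1, w0Rw1]
10. Box not q, w1   [Box-rule on 4 via w0Rw1]
11. not q, w1   [Box-rule on 6 via w0Rw1]
Accessibility: w0Rw0, w0Rw1, w1Rw1
Branch closes: q and not q both at w1.
(One branch shown.) All branches close.

Unsatisfiable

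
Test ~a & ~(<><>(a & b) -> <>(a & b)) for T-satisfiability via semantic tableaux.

1. ~a & ~(<><>(a & b) -> <>(a & b)), w0
2. ~a, w0
3. ~(<><>(a & b) -> <>(a & b)), w0
4. <><>(a & b), w0
5. ~<>(a & b), w0
6. ~(a & b), w0
7. ~b, w0
8. <>(a & b), w1
9. ~(a & b), w1
10. ~b, w1
11. a & b, w2
12. a, w2
13. b, w2
Accessibility: w0Rw0, w0Rw1, w1Rw1, w1Rw2, w2Rw2

Satisfiable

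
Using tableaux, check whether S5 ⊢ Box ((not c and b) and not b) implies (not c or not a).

Valid

Tableau for the negation not (Box ((not c and b) and not b) implies (not c or not a)):
1. not (Box ((not c and b) and not b) implies (not c or not a)), u
2. Box ((not c and b) and not b), u
3. not (not c or not a), u
4. c, u
5. a, u
6. (not c and b) and not b, u
7. not c and b, u
8. not b, u
9. not c, u
10. b, u
Accessibility: uRu
Branch closes: c and not c both at u.
All branches of the negation close; one closing branch shown above.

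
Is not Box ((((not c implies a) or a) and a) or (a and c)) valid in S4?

Tableau for the negation Box ((((not c implies a) or a) and a) or (a and c)):
1. Box ((((not c implies a) or a) and a) or (a and c)), u
2. (((not c implies a) or a) and a) or (a and c), u
3. a and c, u
4. a, u
5. c, u
Accessibility: uRu
The negation has an open branch (countermodel exists).

No, not valid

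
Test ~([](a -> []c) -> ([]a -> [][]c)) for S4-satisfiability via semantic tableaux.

1. ~([](a -> []c) -> ([]a -> [][]c)), u
2. [](a -> []c), u
3. ~([]a -> [][]c), u
4. []a, u
5. ~[][]c, u
6. a -> []c, u
7. a, u
8. []c, u
9. c, u
10. ~[]c, v
11. a -> []c, v
12. a, v
13. c, v
14. []c, v
15. ~c, w
16. a -> []c, w
17. a, w
18. c, w
Accessibility: uRu, uRv, uRw, vRv, vRw, wRw
Branch closes: c and ~c both at w.
All branches of the tableau close; one closing branch shown above.

Unsatisfiable (every branch closes)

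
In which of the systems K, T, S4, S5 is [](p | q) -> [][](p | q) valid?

S4-tableau for the negation ~([](p | q) -> [][](p | q)):
1. ~([](p | q) -> [][](p | q)), u
2. [](p | q), u
3. ~[][](p | q), u
4. p | q, u
5. q, u
6. ~[](p | q), v
7. p | q, v
8. q, v
9. ~(p | q), w
10. ~p, w
11. ~q, w
12. p | q, w
13. q, w
Accessibility: uRu, uRv, uRw, vRv, vRw, wRw
Branch closes: q and ~q both at w.
Every branch closes (one shown): valid in S4, hence also in S5 (every theorem of S4 is a theorem of S5).
T-tableau for the negation ~([](p | q) -> [][](p | q)):
1. ~([](p | q) -> [][](p | q)), u
2. [](p | q), u
3. ~[][](p | q), u
4. p | q, u
5. q, u
6. ~[](p | q), v
7. p | q, v
8. q, v
9. ~(p | q), w
10. ~p, w
11. ~q, w
Accessibility: uRu, uRv, vRv, vRw, wRw
Complete open branch: countermodel on a T-frame, so not valid in T, nor in K (the same frame is also a K-frame).

S4, S5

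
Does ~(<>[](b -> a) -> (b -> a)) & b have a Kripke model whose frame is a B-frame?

1. ~(<>[](b -> a) -> (b -> a)) & b, w0
2. ~(<>[](b -> a) -> (b -> a)), w0   [&-rule on 1]
3. b, w0   [&-rule on 1]
4. <>[](b -> a), w0   [~->-rule on 2]
5. ~(b -> a), w0   [~->-rule on 2]
6. ~a, w0   [~->-rule on 5]
7. [](b -> a), w1   [<>-rule on 4: fresh world w1, w0Rw1]
8. b -> a, w0   [[]-rule on 7 via w1Rw0]
9. b -> a, w1   [[]-rule on 7 via w1Rw1]
10. a, w0   [->-rule on 8 (branches; this branch)]
Accessibility: w0Rw0, w0Rw1, w1Rw0, w1Rw1
Branch closes: a and ~a both at w0.
All branches of the tableau close; one closing branch shown above.

No, unsatisfiable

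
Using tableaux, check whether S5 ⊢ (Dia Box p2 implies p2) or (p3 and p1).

Tableau for the negation not ((Dia Box p2 implies p2) or (p3 and p1)):
1. not ((Dia Box p2 implies p2) or (p3 and p1)), u
2. not (Dia Box p2 implies p2), u   [neg-or-rule on 1]
3. not (p3 and p1), u   [neg-or-rule on 1]
4. Dia Box p2, u   [neg-implies-rule on 2]
5. not p2, u   [neg-implies-rule on 2]
6. not p1, u   [neg-and-rule on 3 (branches; this branch)]
7. Box p2, v   [Dia-rule on 4: fresh world v, uRv]
8. p2, u   [Box-rule on 7 via vRu]
Accessibility: uRu, uRv, vRu, vRv
Branch closes: p2 and not p2 both at u.
All branches of the negation close; one closing branch shown above.

Valid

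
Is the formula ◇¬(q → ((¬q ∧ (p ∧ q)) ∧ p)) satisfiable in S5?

Satisfiable (open branch found)

1. ◇¬(q → ((¬q ∧ (p ∧ q)) ∧ p)), 0
2. ¬(q → ((¬q ∧ (p ∧ q)) ∧ p)), 1
3. q, 1
4. ¬((¬q ∧ (p ∧ q)) ∧ p), 1
5. ¬p, 1
Accessibility: 0R0, 0R1, 1R0, 1R1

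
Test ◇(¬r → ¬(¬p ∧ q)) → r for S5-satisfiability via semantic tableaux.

Yes, satisfiable

1. ◇(¬r → ¬(¬p ∧ q)) → r, u
2. r, u
Accessibility: uRu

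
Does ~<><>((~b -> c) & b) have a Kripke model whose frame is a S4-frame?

1. ~<><>((~b -> c) & b), 0
2. ~<>((~b -> c) & b), 0   [~<>-rule on 1 via 0R0]
3. ~((~b -> c) & b), 0   [~<>-rule on 2 via 0R0]
4. ~b, 0   [~&-rule on 3 (branches; this branch)]
Accessibility: 0R0

Satisfiable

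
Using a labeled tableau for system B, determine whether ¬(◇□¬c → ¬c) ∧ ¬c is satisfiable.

No, unsatisfiable

1. ¬(◇□¬c → ¬c) ∧ ¬c, 0
2. ¬(◇□¬c → ¬c), 0
3. ¬c, 0
4. ◇□¬c, 0
5. c, 0
Accessibility: 0R0
Branch closes: c and ¬c both at 0.
(One branch shown.) All branches close.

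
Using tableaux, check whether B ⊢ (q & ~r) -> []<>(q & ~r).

Yes, valid

Tableau for the negation ~((q & ~r) -> []<>(q & ~r)):
1. ~((q & ~r) -> []<>(q & ~r)), u
2. q & ~r, u   [~->-rule on 1]
3. ~[]<>(q & ~r), u   [~->-rule on 1]
4. q, u   [&-rule on 2]
5. ~r, u   [&-rule on 2]
6. ~<>(q & ~r), v   [~[]-rule on 3: fresh world v, uRv]
7. ~(q & ~r), u   [~<>-rule on 6 via vRu]
8. ~(q & ~r), v   [~<>-rule on 6 via vRv]
9. r, u   [~&-rule on 7 (branches; this branch)]
Accessibility: uRu, uRv, vRu, vRv
Branch closes: r and ~r both at u.
All branches of the negation close; one closing branch shown above.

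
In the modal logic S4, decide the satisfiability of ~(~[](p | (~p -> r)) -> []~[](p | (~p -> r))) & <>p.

1. ~(~[](p | (~p -> r)) -> []~[](p | (~p -> r))) & <>p, u
2. ~(~[](p | (~p -> r)) -> []~[](p | (~p -> r))), u
3. <>p, u
4. ~[](p | (~p -> r)), u
5. ~[]~[](p | (~p -> r)), u
6. p, v
7. ~(p | (~p -> r)), w
8. ~p, w
9. ~(~p -> r), w
10. ~r, w
11. [](p | (~p -> r)), x
12. p | (~p -> r), x
13. ~p -> r, x
14. r, x
Accessibility: uRu, uRv, uRw, uRx, vRv, wRw, xRx

Satisfiable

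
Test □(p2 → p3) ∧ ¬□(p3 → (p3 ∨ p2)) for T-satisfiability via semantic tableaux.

Unsatisfiable

1. □(p2 → p3) ∧ ¬□(p3 → (p3 ∨ p2)), u
2. □(p2 → p3), u
3. ¬□(p3 → (p3 ∨ p2)), u
4. p2 → p3, u
5. p3, u
6. ¬(p3 → (p3 ∨ p2)), v
7. p3, v
8. ¬(p3 ∨ p2), v
9. ¬p3, v
10. ¬p2, v
Accessibility: uRu, uRv, vRv
Branch closes: p3 and ¬p3 both at v.
All branches of the tableau close; one closing branch shown above.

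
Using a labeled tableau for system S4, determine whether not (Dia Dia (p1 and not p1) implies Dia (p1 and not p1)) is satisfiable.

Unsatisfiable

1. not (Dia Dia (p1 and not p1) implies Dia (p1 and not p1)), 0
2. Dia Dia (p1 and not p1), 0   [neg-implies-rule on 1]
3. not Dia (p1 and not p1), 0   [neg-implies-rule on 1]
4. not (p1 and not p1), 0   [neg-Dia-rule on 3 via 0R0]
5. p1, 0   [neg-and-rule on 4 (branches; this branch)]
6. Dia (p1 and not p1), 1   [Dia-rule on 2: fresh world 1, 0R1]
7. not (p1 and not p1), 1   [neg-Dia-rule on 3 via 0R1]
8. p1, 1   [neg-and-rule on 7 (branches; this branch)]
9. p1 and not p1, 2   [Dia-rule on 6: fresh world 2, 1R2]
10. p1, 2   [and-rule on 9]
11. not p1, 2   [and-rule on 9]
Accessibility: 0R0, 0R1, 0R2, 1R1, 1R2, 2R2
Branch closes: p1 and not p1 both at 2.
Every branch closes; the branch above is one of them.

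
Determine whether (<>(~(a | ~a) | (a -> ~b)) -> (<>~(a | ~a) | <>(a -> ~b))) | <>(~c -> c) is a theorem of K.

Yes, valid

Tableau for the negation ~((<>(~(a | ~a) | (a -> ~b)) -> (<>~(a | ~a) | <>(a -> ~b))) | <>(~c -> c)):
1. ~((<>(~(a | ~a) | (a -> ~b)) -> (<>~(a | ~a) | <>(a -> ~b))) | <>(~c -> c)), u
2. ~(<>(~(a | ~a) | (a -> ~b)) -> (<>~(a | ~a) | <>(a -> ~b))), u
3. ~<>(~c -> c), u
4. <>(~(a | ~a) | (a -> ~b)), u
5. ~(<>~(a | ~a) | <>(a -> ~b)), u
6. ~<>~(a | ~a), u
7. ~<>(a -> ~b), u
8. ~(a | ~a) | (a -> ~b), v
9. ~(~c -> c), v
10. ~c, v
11. a | ~a, v
12. ~(a -> ~b), v
13. a, v
14. b, v
15. a -> ~b, v
16. ~b, v
Accessibility: uRv
Branch closes: b and ~b both at v.
Every branch of the negation's tableau closes; the branch above is one of them.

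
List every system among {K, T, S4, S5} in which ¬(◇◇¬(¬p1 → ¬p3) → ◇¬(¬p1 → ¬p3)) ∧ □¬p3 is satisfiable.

K, T

T-tableau for the formula:
1. ¬(◇◇¬(¬p1 → ¬p3) → ◇¬(¬p1 → ¬p3)) ∧ □¬p3, 0
2. ¬(◇◇¬(¬p1 → ¬p3) → ◇¬(¬p1 → ¬p3)), 0
3. □¬p3, 0
4. ◇◇¬(¬p1 → ¬p3), 0
5. ¬◇¬(¬p1 → ¬p3), 0
6. ¬p3, 0
7. ¬p1 → ¬p3, 0
8. ◇¬(¬p1 → ¬p3), 1
9. ¬p3, 1
10. ¬p1 → ¬p3, 1
11. ¬(¬p1 → ¬p3), 2
12. ¬p1, 2
13. p3, 2
Accessibility: 0R0, 0R1, 1R1, 1R2, 2R2
Complete open branch: satisfiable in T, hence also in K (this T-model is also a K-model).
S4-tableau for the formula:
1. ¬(◇◇¬(¬p1 → ¬p3) → ◇¬(¬p1 → ¬p3)) ∧ □¬p3, 0
2. ¬(◇◇¬(¬p1 → ¬p3) → ◇¬(¬p1 → ¬p3)), 0
3. □¬p3, 0
4. ◇◇¬(¬p1 → ¬p3), 0
5. ¬◇¬(¬p1 → ¬p3), 0
6. ¬p3, 0
7. ¬p1 → ¬p3, 0
8. ◇¬(¬p1 → ¬p3), 1
9. ¬p3, 1
10. ¬p1 → ¬p3, 1
11. ¬(¬p1 → ¬p3), 2
12. ¬p1, 2
13. p3, 2
14. ¬p3, 2
Accessibility: 0R0, 0R1, 0R2, 1R1, 1R2, 2R2
Branch closes: p3 and ¬p3 both at 2.
Every branch closes (one shown): unsatisfiable in S4, hence also in S5 (every S5-frame is an S4-frame).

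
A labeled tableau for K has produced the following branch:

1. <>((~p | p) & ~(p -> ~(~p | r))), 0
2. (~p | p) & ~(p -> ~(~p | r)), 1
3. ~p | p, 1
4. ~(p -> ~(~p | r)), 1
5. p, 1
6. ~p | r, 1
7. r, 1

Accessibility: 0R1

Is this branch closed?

No, open

There is no literal clash: for every atom and world, at most one sign appears.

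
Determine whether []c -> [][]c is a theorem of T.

Tableau for the negation ~([]c -> [][]c):
1. ~([]c -> [][]c), 0
2. []c, 0   [~->-rule on 1]
3. ~[][]c, 0   [~->-rule on 1]
4. c, 0   [[]-rule on 2 via 0R0]
5. ~[]c, 1   [~[]-rule on 3: fresh world 1, 0R1]
6. c, 1   [[]-rule on 2 via 0R1]
7. ~c, 2   [~[]-rule on 5: fresh world 2, 1R2]
Accessibility: 0R0, 0R1, 1R1, 1R2, 2R2
The negation has an open branch (countermodel exists).

Not valid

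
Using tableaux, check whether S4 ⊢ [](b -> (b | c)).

Tableau for the negation ~[](b -> (b | c)):
1. ~[](b -> (b | c)), w0
2. ~(b -> (b | c)), w1
3. b, w1
4. ~(b | c), w1
5. ~b, w1
6. ~c, w1
Accessibility: w0Rw0, w0Rw1, w1Rw1
Branch closes: b and ~b both at w1.
Every branch of the negation's tableau closes; the branch above is one of them.

Valid in S4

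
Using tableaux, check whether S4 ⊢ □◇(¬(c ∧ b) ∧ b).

Tableau for the negation ¬□◇(¬(c ∧ b) ∧ b):
1. ¬□◇(¬(c ∧ b) ∧ b), u
2. ¬◇(¬(c ∧ b) ∧ b), v   [¬□-rule on 1: fresh world v, uRv]
3. ¬(¬(c ∧ b) ∧ b), v   [¬◇-rule on 2 via vRv]
4. ¬b, v   [¬∧-rule on 3 (branches; this branch)]
Accessibility: uRu, uRv, vRv
The negation has an open branch (countermodel exists).

No, not valid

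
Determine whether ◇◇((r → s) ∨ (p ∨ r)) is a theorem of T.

Valid in T

Tableau for the negation ¬◇◇((r → s) ∨ (p ∨ r)):
1. ¬◇◇((r → s) ∨ (p ∨ r)), u
2. ¬◇((r → s) ∨ (p ∨ r)), u   [¬◇-rule on 1 via uRu]
3. ¬((r → s) ∨ (p ∨ r)), u   [¬◇-rule on 2 via uRu]
4. ¬(r → s), u   [¬∨-rule on 3]
5. ¬(p ∨ r), u   [¬∨-rule on 3]
6. r, u   [¬→-rule on 4]
7. ¬s, u   [¬→-rule on 4]
8. ¬p, u   [¬∨-rule on 5]
9. ¬r, u   [¬∨-rule on 5]
Accessibility: uRu
Branch closes: r and ¬r both at u.
All branches of the negation close; one closing branch shown above.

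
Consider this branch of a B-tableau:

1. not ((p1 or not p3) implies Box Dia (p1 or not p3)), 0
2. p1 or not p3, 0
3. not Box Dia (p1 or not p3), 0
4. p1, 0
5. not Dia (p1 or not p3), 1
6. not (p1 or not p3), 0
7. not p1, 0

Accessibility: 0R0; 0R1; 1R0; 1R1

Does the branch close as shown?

Both p1 and not p1 appear at 0.

Yes, closed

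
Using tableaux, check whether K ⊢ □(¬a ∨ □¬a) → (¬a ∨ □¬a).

Tableau for the negation ¬(□(¬a ∨ □¬a) → (¬a ∨ □¬a)):
1. ¬(□(¬a ∨ □¬a) → (¬a ∨ □¬a)), 0
2. □(¬a ∨ □¬a), 0
3. ¬(¬a ∨ □¬a), 0
4. a, 0
5. ¬□¬a, 0
6. a, 1
7. ¬a ∨ □¬a, 1
8. □¬a, 1
Accessibility: 0R1
The negation has an open branch (countermodel exists).

No, not valid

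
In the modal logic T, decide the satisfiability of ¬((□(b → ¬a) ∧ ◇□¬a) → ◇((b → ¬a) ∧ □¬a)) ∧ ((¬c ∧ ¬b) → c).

1. ¬((□(b → ¬a) ∧ ◇□¬a) → ◇((b → ¬a) ∧ □¬a)) ∧ ((¬c ∧ ¬b) → c), w0
2. ¬((□(b → ¬a) ∧ ◇□¬a) → ◇((b → ¬a) ∧ □¬a)), w0   [∧-rule on 1]
3. (¬c ∧ ¬b) → c, w0   [∧-rule on 1]
4. □(b → ¬a) ∧ ◇□¬a, w0   [¬→-rule on 2]
5. ¬◇((b → ¬a) ∧ □¬a), w0   [¬→-rule on 2]
6. □(b → ¬a), w0   [∧-rule on 4]
7. ◇□¬a, w0   [∧-rule on 4]
8. ¬((b → ¬a) ∧ □¬a), w0   [¬◇-rule on 5 via w0Rw0]
9. b → ¬a, w0   [□-rule on 6 via w0Rw0]
10. ¬(¬c ∧ ¬b), w0   [→-rule on 3 (branches; this branch)]
11. ¬□¬a, w0   [¬∧-rule on 8 (branches; this branch)]
12. ¬a, w0   [→-rule on 9 (branches; this branch)]
13. b, w0   [¬∧-rule on 10 (branches; this branch)]
14. □¬a, w1   [◇-rule on 7: fresh world w1, w0Rw1]
15. ¬((b → ¬a) ∧ □¬a), w1   [¬◇-rule on 5 via w0Rw1]
16. b → ¬a, w1   [□-rule on 6 via w0Rw1]
17. ¬a, w1   [□-rule on 14 via w1Rw1]
18. ¬□¬a, w1   [¬∧-rule on 15 (branches; this branch)]
19. a, w2   [¬□-rule on 11: fresh world w2, w0Rw2]
20. ¬((b → ¬a) ∧ □¬a), w2   [¬◇-rule on 5 via w0Rw2]
21. b → ¬a, w2   [□-rule on 6 via w0Rw2]
22. ¬□¬a, w2   [¬∧-rule on 20 (branches; this branch)]
23. ¬b, w2   [→-rule on 21 (branches; this branch)]
24. a, w3   [¬□-rule on 18: fresh world w3, w1Rw3]
25. ¬a, w3   [□-rule on 14 via w1Rw3]
Accessibility: w0Rw0, w0Rw1, w0Rw2, w1Rw1, w1Rw3, w2Rw2, w3Rw3
Branch closes: a and ¬a both at w3.
Every branch closes; the branch above is one of them.

No, unsatisfiable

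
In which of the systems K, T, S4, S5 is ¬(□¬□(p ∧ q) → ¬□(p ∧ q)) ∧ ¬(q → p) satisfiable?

K-tableau for the formula:
1. ¬(□¬□(p ∧ q) → ¬□(p ∧ q)) ∧ ¬(q → p), u
2. ¬(□¬□(p ∧ q) → ¬□(p ∧ q)), u
3. ¬(q → p), u
4. □¬□(p ∧ q), u
5. □(p ∧ q), u
6. q, u
7. ¬p, u
Complete open branch: satisfiable in K.
T-tableau for the formula:
1. ¬(□¬□(p ∧ q) → ¬□(p ∧ q)) ∧ ¬(q → p), u
2. ¬(□¬□(p ∧ q) → ¬□(p ∧ q)), u
3. ¬(q → p), u
4. □¬□(p ∧ q), u
5. □(p ∧ q), u
6. q, u
7. ¬p, u
8. ¬□(p ∧ q), u
9. p ∧ q, u
10. p, u
Accessibility: uRu
Branch closes: p and ¬p both at u.
Every branch closes (one shown): unsatisfiable in T, hence also in S4, S5 (every S4/S5-frame is a T-frame).

K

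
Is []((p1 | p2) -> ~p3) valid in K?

Invalid (countermodel exists)

Tableau for the negation ~[]((p1 | p2) -> ~p3):
1. ~[]((p1 | p2) -> ~p3), 0
2. ~((p1 | p2) -> ~p3), 1   [~[]-rule on 1: fresh world 1, 0R1]
3. p1 | p2, 1   [~->-rule on 2]
4. p3, 1   [~->-rule on 2]
5. p2, 1   [|-rule on 3 (branches; this branch)]
Accessibility: 0R1
The negation has an open branch (countermodel exists).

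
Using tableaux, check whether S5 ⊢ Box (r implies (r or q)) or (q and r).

Tableau for the negation not (Box (r implies (r or q)) or (q and r)):
1. not (Box (r implies (r or q)) or (q and r)), w0
2. not Box (r implies (r or q)), w0
3. not (q and r), w0
4. not r, w0
5. not (r implies (r or q)), w1
6. r, w1
7. not (r or q), w1
8. not r, w1
9. not q, w1
Accessibility: w0Rw0, w0Rw1, w1Rw0, w1Rw1
Branch closes: r and not r both at w1.
All branches of the negation close; one closing branch shown above.

Valid in S5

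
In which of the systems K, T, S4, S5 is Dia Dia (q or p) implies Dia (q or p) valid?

S4, S5

S4-tableau for the negation not (Dia Dia (q or p) implies Dia (q or p)):
1. not (Dia Dia (q or p) implies Dia (q or p)), w0
2. Dia Dia (q or p), w0   [neg-implies-rule on 1]
3. not Dia (q or p), w0   [neg-implies-rule on 1]
4. not (q or p), w0   [neg-Dia-rule on 3 via w0Rw0]
5. not q, w0   [neg-or-rule on 4]
6. not p, w0   [neg-or-rule on 4]
7. Dia (q or p), w1   [Dia-rule on 2: fresh world w1, w0Rw1]
8. not (q or p), w1   [neg-Dia-rule on 3 via w0Rw1]
9. not q, w1   [neg-or-rule on 8]
10. not p, w1   [neg-or-rule on 8]
11. q or p, w2   [Dia-rule on 7: fresh world w2, w1Rw2]
12. not (q or p), w2   [neg-Dia-rule on 3 via w0Rw2]
13. not q, w2   [neg-or-rule on 12]
14. not p, w2   [neg-or-rule on 12]
15. p, w2   [or-rule on 11 (branches; this branch)]
Accessibility: w0Rw0, w0Rw1, w0Rw2, w1Rw1, w1Rw2, w2Rw2
Branch closes: p and not p both at w2.
Every branch closes (one shown): valid in S4, hence also in S5 (every theorem of S4 is a theorem of S5).
T-tableau for the negation not (Dia Dia (q or p) implies Dia (q or p)):
1. not (Dia Dia (q or p) implies Dia (q or p)), w0
2. Dia Dia (q or p), w0   [neg-implies-rule on 1]
3. not Dia (q or p), w0   [neg-implies-rule on 1]
4. not (q or p), w0   [neg-Dia-rule on 3 via w0Rw0]
5. not q, w0   [neg-or-rule on 4]
6. not p, w0   [neg-or-rule on 4]
7. Dia (q or p), w1   [Dia-rule on 2: fresh world w1, w0Rw1]
8. not (q or p), w1   [neg-Dia-rule on 3 via w0Rw1]
9. not q, w1   [neg-or-rule on 8]
10. not p, w1   [neg-or-rule on 8]
11. q or p, w2   [Dia-rule on 7: fresh world w2, w1Rw2]
12. p, w2   [or-rule on 11 (branches; this branch)]
Accessibility: w0Rw0, w0Rw1, w1Rw1, w1Rw2, w2Rw2
Complete open branch: countermodel on a T-frame, so not valid in T, nor in K (the same frame is also a K-frame).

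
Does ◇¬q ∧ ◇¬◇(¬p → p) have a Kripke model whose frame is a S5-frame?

Yes, satisfiable

1. ◇¬q ∧ ◇¬◇(¬p → p), u
2. ◇¬q, u
3. ◇¬◇(¬p → p), u
4. ¬q, v
5. ¬◇(¬p → p), w
6. ¬(¬p → p), u
7. ¬p, u
8. ¬(¬p → p), v
9. ¬p, v
10. ¬(¬p → p), w
11. ¬p, w
Accessibility: uRu, uRv, uRw, vRu, vRv, vRw, wRu, wRv, wRw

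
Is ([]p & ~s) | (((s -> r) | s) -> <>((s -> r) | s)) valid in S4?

Valid

Tableau for the negation ~(([]p & ~s) | (((s -> r) | s) -> <>((s -> r) | s))):
1. ~(([]p & ~s) | (((s -> r) | s) -> <>((s -> r) | s))), u
2. ~([]p & ~s), u
3. ~(((s -> r) | s) -> <>((s -> r) | s)), u
4. (s -> r) | s, u
5. ~<>((s -> r) | s), u
6. ~((s -> r) | s), u
7. ~(s -> r), u
8. ~s, u
9. s, u
10. ~r, u
Accessibility: uRu
Branch closes: s and ~s both at u.
Every branch of the negation's tableau closes; the branch above is one of them.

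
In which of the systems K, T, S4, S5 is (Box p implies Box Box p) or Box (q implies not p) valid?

S4-tableau for the negation not ((Box p implies Box Box p) or Box (q implies not p)):
1. not ((Box p implies Box Box p) or Box (q implies not p)), w0
2. not (Box p implies Box Box p), w0
3. not Box (q implies not p), w0
4. Box p, w0
5. not Box Box p, w0
6. p, w0
7. not (q implies not p), w1
8. q, w1
9. p, w1
10. not Box p, w2
11. p, w2
12. not p, w3
13. p, w3
Accessibility: w0Rw0, w0Rw1, w0Rw2, w0Rw3, w1Rw1, w2Rw2, w2Rw3, w3Rw3
Branch closes: p and not p both at w3.
Every branch closes (one shown): valid in S4, hence also in S5 (every theorem of S4 is a theorem of S5).
T-tableau for the negation not ((Box p implies Box Box p) or Box (q implies not p)):
1. not ((Box p implies Box Box p) or Box (q implies not p)), w0
2. not (Box p implies Box Box p), w0
3. not Box (q implies not p), w0
4. Box p, w0
5. not Box Box p, w0
6. p, w0
7. not (q implies not p), w1
8. q, w1
9. p, w1
10. not Box p, w2
11. p, w2
12. not p, w3
Accessibility: w0Rw0, w0Rw1, w0Rw2, w1Rw1, w2Rw2, w2Rw3, w3Rw3
Complete open branch: countermodel on a T-frame, so not valid in T, nor in K (the same frame is also a K-frame).

S4, S5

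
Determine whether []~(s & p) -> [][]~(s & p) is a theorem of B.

Tableau for the negation ~([]~(s & p) -> [][]~(s & p)):
1. ~([]~(s & p) -> [][]~(s & p)), w0
2. []~(s & p), w0   [~->-rule on 1]
3. ~[][]~(s & p), w0   [~->-rule on 1]
4. ~(s & p), w0   [[]-rule on 2 via w0Rw0]
5. ~p, w0   [~&-rule on 4 (branches; this branch)]
6. ~[]~(s & p), w1   [~[]-rule on 3: fresh world w1, w0Rw1]
7. ~(s & p), w1   [[]-rule on 2 via w0Rw1]
8. ~p, w1   [~&-rule on 7 (branches; this branch)]
9. s & p, w2   [~[]-rule on 6: fresh world w2, w1Rw2]
10. s, w2   [&-rule on 9]
11. p, w2   [&-rule on 9]
Accessibility: w0Rw0, w0Rw1, w1Rw0, w1Rw1, w1Rw2, w2Rw1, w2Rw2
The negation has an open branch (countermodel exists).

Not valid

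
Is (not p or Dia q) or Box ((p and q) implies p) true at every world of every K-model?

Tableau for the negation not ((not p or Dia q) or Box ((p and q) implies p)):
1. not ((not p or Dia q) or Box ((p and q) implies p)), 0
2. not (not p or Dia q), 0
3. not Box ((p and q) implies p), 0
4. p, 0
5. not Dia q, 0
6. not ((p and q) implies p), 1
7. p and q, 1
8. not p, 1
9. p, 1
10. q, 1
Accessibility: 0R1
Branch closes: p and not p both at 1.
All branches of the negation close; one closing branch shown above.

Valid in K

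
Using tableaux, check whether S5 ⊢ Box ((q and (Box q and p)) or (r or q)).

Tableau for the negation not Box ((q and (Box q and p)) or (r or q)):
1. not Box ((q and (Box q and p)) or (r or q)), u
2. not ((q and (Box q and p)) or (r or q)), v
3. not (q and (Box q and p)), v
4. not (r or q), v
5. not r, v
6. not q, v
7. not (Box q and p), v
8. not p, v
Accessibility: uRu, uRv, vRu, vRv
The negation has an open branch (countermodel exists).

No, not valid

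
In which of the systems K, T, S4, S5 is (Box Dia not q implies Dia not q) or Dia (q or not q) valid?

K-tableau for the negation not ((Box Dia not q implies Dia not q) or Dia (q or not q)):
1. not ((Box Dia not q implies Dia not q) or Dia (q or not q)), 0
2. not (Box Dia not q implies Dia not q), 0
3. not Dia (q or not q), 0
4. Box Dia not q, 0
5. not Dia not q, 0
Complete open branch: countermodel on a K-frame, so not valid in K.
T-tableau for the negation not ((Box Dia not q implies Dia not q) or Dia (q or not q)):
1. not ((Box Dia not q implies Dia not q) or Dia (q or not q)), 0
2. not (Box Dia not q implies Dia not q), 0
3. not Dia (q or not q), 0
4. Box Dia not q, 0
5. not Dia not q, 0
6. not (q or not q), 0
7. not q, 0
8. q, 0
Accessibility: 0R0
Branch closes: q and not q both at 0.
Every branch closes (one shown): valid in T, hence also in S4, S5 (every theorem of T is a theorem of S4 and S5).

T, S4, S5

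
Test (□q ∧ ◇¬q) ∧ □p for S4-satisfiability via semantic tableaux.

1. (□q ∧ ◇¬q) ∧ □p, u
2. □q ∧ ◇¬q, u
3. □p, u
4. □q, u
5. ◇¬q, u
6. p, u
7. q, u
8. ¬q, v
9. p, v
10. q, v
Accessibility: uRu, uRv, vRv
Branch closes: q and ¬q both at v.
Every branch closes; the branch above is one of them.

No, unsatisfiable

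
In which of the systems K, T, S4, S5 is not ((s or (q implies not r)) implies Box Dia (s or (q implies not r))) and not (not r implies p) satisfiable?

K, T, S4

S5-tableau for the formula:
1. not ((s or (q implies not r)) implies Box Dia (s or (q implies not r))) and not (not r implies p), u
2. not ((s or (q implies not r)) implies Box Dia (s or (q implies not r))), u
3. not (not r implies p), u
4. s or (q implies not r), u
5. not Box Dia (s or (q implies not r)), u
6. not r, u
7. not p, u
8. q implies not r, u
9. not Dia (s or (q implies not r)), v
10. not (s or (q implies not r)), u
11. not s, u
12. not (q implies not r), u
13. q, u
14. r, u
Accessibility: uRu, uRv, vRu, vRv
Branch closes: r and not r both at u.
Every branch closes (one shown): unsatisfiable in S5.
S4-tableau for the formula:
1. not ((s or (q implies not r)) implies Box Dia (s or (q implies not r))) and not (not r implies p), u
2. not ((s or (q implies not r)) implies Box Dia (s or (q implies not r))), u
3. not (not r implies p), u
4. s or (q implies not r), u
5. not Box Dia (s or (q implies not r)), u
6. not r, u
7. not p, u
8. q implies not r, u
9. not Dia (s or (q implies not r)), v
10. not (s or (q implies not r)), v
11. not s, v
12. not (q implies not r), v
13. q, v
14. r, v
Accessibility: uRu, uRv, vRv
Complete open branch: satisfiable in S4, hence also in K, T (this S4-model is also a K-model and a T-model).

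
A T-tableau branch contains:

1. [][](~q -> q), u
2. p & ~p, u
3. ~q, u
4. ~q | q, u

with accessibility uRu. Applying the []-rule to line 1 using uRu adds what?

[](~q -> q), u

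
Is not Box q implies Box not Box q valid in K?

Not valid

Tableau for the negation not (not Box q implies Box not Box q):
1. not (not Box q implies Box not Box q), w0
2. not Box q, w0
3. not Box not Box q, w0
4. not q, w1
5. Box q, w2
Accessibility: w0Rw1, w0Rw2
The negation has an open branch (countermodel exists).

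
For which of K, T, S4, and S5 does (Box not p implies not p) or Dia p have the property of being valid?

K-tableau for the negation not ((Box not p implies not p) or Dia p):
1. not ((Box not p implies not p) or Dia p), 0
2. not (Box not p implies not p), 0
3. not Dia p, 0
4. Box not p, 0
5. p, 0
Complete open branch: countermodel on a K-frame, so not valid in K.
T-tableau for the negation not ((Box not p implies not p) or Dia p):
1. not ((Box not p implies not p) or Dia p), 0
2. not (Box not p implies not p), 0
3. not Dia p, 0
4. Box not p, 0
5. p, 0
6. not p, 0
Accessibility: 0R0
Branch closes: p and not p both at 0.
Every branch closes (one shown): valid in T, hence also in S4, S5 (every theorem of T is a theorem of S4 and S5).

T, S4, S5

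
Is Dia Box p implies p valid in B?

Valid

Tableau for the negation not (Dia Box p implies p):
1. not (Dia Box p implies p), 0
2. Dia Box p, 0   [neg-implies-rule on 1]
3. not p, 0   [neg-implies-rule on 1]
4. Box p, 1   [Dia-rule on 2: fresh world 1, 0R1]
5. p, 0   [Box-rule on 4 via 1R0]
Accessibility: 0R0, 0R1, 1R0, 1R1
Branch closes: p and not p both at 0.
Every branch of the negation's tableau closes; the branch above is one of them.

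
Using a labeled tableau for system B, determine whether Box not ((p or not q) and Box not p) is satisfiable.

1. Box not ((p or not q) and Box not p), u
2. not ((p or not q) and Box not p), u   [Box-rule on 1 via uRu]
3. not Box not p, u   [neg-and-rule on 2 (branches; this branch)]
4. p, v   [neg-Box-rule on 3: fresh world v, uRv]
5. not ((p or not q) and Box not p), v   [Box-rule on 1 via uRv]
6. not Box not p, v   [neg-and-rule on 5 (branches; this branch)]
7. p, w   [neg-Box-rule on 6: fresh world w, vRw]
Accessibility: uRu, uRv, vRu, vRv, vRw, wRv, wRw

Yes, satisfiable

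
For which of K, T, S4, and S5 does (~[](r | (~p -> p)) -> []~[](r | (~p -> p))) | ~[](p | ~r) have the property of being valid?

S5

S5-tableau for the negation ~((~[](r | (~p -> p)) -> []~[](r | (~p -> p))) | ~[](p | ~r)):
1. ~((~[](r | (~p -> p)) -> []~[](r | (~p -> p))) | ~[](p | ~r)), 0
2. ~(~[](r | (~p -> p)) -> []~[](r | (~p -> p))), 0
3. [](p | ~r), 0
4. ~[](r | (~p -> p)), 0
5. ~[]~[](r | (~p -> p)), 0
6. p | ~r, 0
7. ~r, 0
8. ~(r | (~p -> p)), 1
9. ~r, 1
10. ~(~p -> p), 1
11. ~p, 1
12. p | ~r, 1
13. [](r | (~p -> p)), 2
14. p | ~r, 2
15. r | (~p -> p), 0
16. r | (~p -> p), 1
17. r | (~p -> p), 2
18. ~r, 2
19. ~p -> p, 0
20. ~p -> p, 1
21. ~p -> p, 2
22. p, 0
23. p, 1
Accessibility: 0R0, 0R1, 0R2, 1R0, 1R1, 1R2, 2R0, 2R1, 2R2
Branch closes: p and ~p both at 1.
Every branch closes (one shown): valid in S5.
S4-tableau for the negation ~((~[](r | (~p -> p)) -> []~[](r | (~p -> p))) | ~[](p | ~r)):
1. ~((~[](r | (~p -> p)) -> []~[](r | (~p -> p))) | ~[](p | ~r)), 0
2. ~(~[](r | (~p -> p)) -> []~[](r | (~p -> p))), 0
3. [](p | ~r), 0
4. ~[](r | (~p -> p)), 0
5. ~[]~[](r | (~p -> p)), 0
6. p | ~r, 0
7. ~r, 0
8. ~(r | (~p -> p)), 1
9. ~r, 1
10. ~(~p -> p), 1
11. ~p, 1
12. p | ~r, 1
13. [](r | (~p -> p)), 2
14. p | ~r, 2
15. r | (~p -> p), 2
16. ~r, 2
17. ~p -> p, 2
18. p, 2
Accessibility: 0R0, 0R1, 0R2, 1R1, 2R2
Complete open branch: countermodel on an S4-frame, so not valid in S4, nor in K, T (the same frame is also a K-frame and a T-frame).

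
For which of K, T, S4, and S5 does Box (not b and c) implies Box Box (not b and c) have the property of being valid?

S4-tableau for the negation not (Box (not b and c) implies Box Box (not b and c)):
1. not (Box (not b and c) implies Box Box (not b and c)), 0
2. Box (not b and c), 0
3. not Box Box (not b and c), 0
4. not b and c, 0
5. not b, 0
6. c, 0
7. not Box (not b and c), 1
8. not b and c, 1
9. not b, 1
10. c, 1
11. not (not b and c), 2
12. not b and c, 2
13. not b, 2
14. c, 2
15. not c, 2
Accessibility: 0R0, 0R1, 0R2, 1R1, 1R2, 2R2
Branch closes: c and not c both at 2.
Every branch closes (one shown): valid in S4, hence also in S5 (every theorem of S4 is a theorem of S5).
T-tableau for the negation not (Box (not b and c) implies Box Box (not b and c)):
1. not (Box (not b and c) implies Box Box (not b and c)), 0
2. Box (not b and c), 0
3. not Box Box (not b and c), 0
4. not b and c, 0
5. not b, 0
6. c, 0
7. not Box (not b and c), 1
8. not b and c, 1
9. not b, 1
10. c, 1
11. not (not b and c), 2
12. not c, 2
Accessibility: 0R0, 0R1, 1R1, 1R2, 2R2
Complete open branch: countermodel on a T-frame, so not valid in T, nor in K (the same frame is also a K-frame).

S4, S5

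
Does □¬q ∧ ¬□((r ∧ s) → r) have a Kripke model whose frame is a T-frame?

Unsatisfiable

1. □¬q ∧ ¬□((r ∧ s) → r), w0
2. □¬q, w0
3. ¬□((r ∧ s) → r), w0
4. ¬q, w0
5. ¬((r ∧ s) → r), w1
6. r ∧ s, w1
7. ¬r, w1
8. r, w1
9. s, w1
Accessibility: w0Rw0, w0Rw1, w1Rw1
Branch closes: r and ¬r both at w1.
(One branch shown.) All branches close.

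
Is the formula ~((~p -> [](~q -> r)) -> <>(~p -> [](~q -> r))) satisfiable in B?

1. ~((~p -> [](~q -> r)) -> <>(~p -> [](~q -> r))), 0
2. ~p -> [](~q -> r), 0
3. ~<>(~p -> [](~q -> r)), 0
4. ~(~p -> [](~q -> r)), 0
5. ~p, 0
6. ~[](~q -> r), 0
7. [](~q -> r), 0
8. ~q -> r, 0
9. r, 0
10. ~(~q -> r), 1
11. ~q, 1
12. ~r, 1
13. ~(~p -> [](~q -> r)), 1
14. ~p, 1
15. ~[](~q -> r), 1
16. ~q -> r, 1
17. r, 1
Accessibility: 0R0, 0R1, 1R0, 1R1
Branch closes: r and ~r both at 1.
(One branch shown.) All branches close.

Unsatisfiable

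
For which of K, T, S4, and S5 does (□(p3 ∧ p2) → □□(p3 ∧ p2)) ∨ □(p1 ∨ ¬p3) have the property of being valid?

T-tableau for the negation ¬((□(p3 ∧ p2) → □□(p3 ∧ p2)) ∨ □(p1 ∨ ¬p3)):
1. ¬((□(p3 ∧ p2) → □□(p3 ∧ p2)) ∨ □(p1 ∨ ¬p3)), u
2. ¬(□(p3 ∧ p2) → □□(p3 ∧ p2)), u
3. ¬□(p1 ∨ ¬p3), u
4. □(p3 ∧ p2), u
5. ¬□□(p3 ∧ p2), u
6. p3 ∧ p2, u
7. p3, u
8. p2, u
9. ¬(p1 ∨ ¬p3), v
10. ¬p1, v
11. p3, v
12. p3 ∧ p2, v
13. p2, v
14. ¬□(p3 ∧ p2), w
15. p3 ∧ p2, w
16. p3, w
17. p2, w
18. ¬(p3 ∧ p2), x
19. ¬p2, x
Accessibility: uRu, uRv, uRw, vRv, wRw, wRx, xRx
Complete open branch: countermodel on a T-frame, so not valid in T, nor in K (the same frame is also a K-frame).
S4-tableau for the negation ¬((□(p3 ∧ p2) → □□(p3 ∧ p2)) ∨ □(p1 ∨ ¬p3)):
1. ¬((□(p3 ∧ p2) → □□(p3 ∧ p2)) ∨ □(p1 ∨ ¬p3)), u
2. ¬(□(p3 ∧ p2) → □□(p3 ∧ p2)), u
3. ¬□(p1 ∨ ¬p3), u
4. □(p3 ∧ p2), u
5. ¬□□(p3 ∧ p2), u
6. p3 ∧ p2, u
7. p3, u
8. p2, u
9. ¬(p1 ∨ ¬p3), v
10. ¬p1, v
11. p3, v
12. p3 ∧ p2, v
13. p2, v
14. ¬□(p3 ∧ p2), w
15. p3 ∧ p2, w
16. p3, w
17. p2, w
18. ¬(p3 ∧ p2), x
19. p3 ∧ p2, x
20. p3, x
21. p2, x
22. ¬p2, x
Accessibility: uRu, uRv, uRw, uRx, vRv, wRw, wRx, xRx
Branch closes: p2 and ¬p2 both at x.
Every branch closes (one shown): valid in S4, hence also in S5 (every theorem of S4 is a theorem of S5).

S4, S5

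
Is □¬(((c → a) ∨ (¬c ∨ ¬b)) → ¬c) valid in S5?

Tableau for the negation ¬□¬(((c → a) ∨ (¬c ∨ ¬b)) → ¬c):
1. ¬□¬(((c → a) ∨ (¬c ∨ ¬b)) → ¬c), 0
2. ((c → a) ∨ (¬c ∨ ¬b)) → ¬c, 1   [¬□-rule on 1: fresh world 1, 0R1]
3. ¬c, 1   [→-rule on 2 (branches; this branch)]
Accessibility: 0R0, 0R1, 1R0, 1R1
The negation has an open branch (countermodel exists).

Not valid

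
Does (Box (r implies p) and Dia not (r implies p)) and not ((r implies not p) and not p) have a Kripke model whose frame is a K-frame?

1. (Box (r implies p) and Dia not (r implies p)) and not ((r implies not p) and not p), u
2. Box (r implies p) and Dia not (r implies p), u
3. not ((r implies not p) and not p), u
4. Box (r implies p), u
5. Dia not (r implies p), u
6. not (r implies not p), u
7. r, u
8. p, u
9. not (r implies p), v
10. r, v
11. not p, v
12. r implies p, v
13. p, v
Accessibility: uRv
Branch closes: p and not p both at v.
(One branch shown.) All branches close.

Unsatisfiable (every branch closes)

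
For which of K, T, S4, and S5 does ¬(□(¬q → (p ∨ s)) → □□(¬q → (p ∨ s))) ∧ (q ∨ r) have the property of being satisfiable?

K, T

T-tableau for the formula:
1. ¬(□(¬q → (p ∨ s)) → □□(¬q → (p ∨ s))) ∧ (q ∨ r), 0
2. ¬(□(¬q → (p ∨ s)) → □□(¬q → (p ∨ s))), 0   [∧-rule on 1]
3. q ∨ r, 0   [∧-rule on 1]
4. □(¬q → (p ∨ s)), 0   [¬→-rule on 2]
5. ¬□□(¬q → (p ∨ s)), 0   [¬→-rule on 2]
6. ¬q → (p ∨ s), 0   [□-rule on 4 via 0R0]
7. r, 0   [∨-rule on 3 (branches; this branch)]
8. p ∨ s, 0   [→-rule on 6 (branches; this branch)]
9. s, 0   [∨-rule on 8 (branches; this branch)]
10. ¬□(¬q → (p ∨ s)), 1   [¬□-rule on 5: fresh world 1, 0R1]
11. ¬q → (p ∨ s), 1   [□-rule on 4 via 0R1]
12. p ∨ s, 1   [→-rule on 11 (branches; this branch)]
13. s, 1   [∨-rule on 12 (branches; this branch)]
14. ¬(¬q → (p ∨ s)), 2   [¬□-rule on 10: fresh world 2, 1R2]
15. ¬q, 2   [¬→-rule on 14]
16. ¬(p ∨ s), 2   [¬→-rule on 14]
17. ¬p, 2   [¬∨-rule on 16]
18. ¬s, 2   [¬∨-rule on 16]
Accessibility: 0R0, 0R1, 1R1, 1R2, 2R2
Complete open branch: satisfiable in T, hence also in K (this T-model is also a K-model).
S4-tableau for the formula:
1. ¬(□(¬q → (p ∨ s)) → □□(¬q → (p ∨ s))) ∧ (q ∨ r), 0
2. ¬(□(¬q → (p ∨ s)) → □□(¬q → (p ∨ s))), 0   [∧-rule on 1]
3. q ∨ r, 0   [∧-rule on 1]
4. □(¬q → (p ∨ s)), 0   [¬→-rule on 2]
5. ¬□□(¬q → (p ∨ s)), 0   [¬→-rule on 2]
6. ¬q → (p ∨ s), 0   [□-rule on 4 via 0R0]
7. r, 0   [∨-rule on 3 (branches; this branch)]
8. p ∨ s, 0   [→-rule on 6 (branches; this branch)]
9. s, 0   [∨-rule on 8 (branches; this branch)]
10. ¬□(¬q → (p ∨ s)), 1   [¬□-rule on 5: fresh world 1, 0R1]
11. ¬q → (p ∨ s), 1   [□-rule on 4 via 0R1]
12. p ∨ s, 1   [→-rule on 11 (branches; this branch)]
13. s, 1   [∨-rule on 12 (branches; this branch)]
14. ¬(¬q → (p ∨ s)), 2   [¬□-rule on 10: fresh world 2, 1R2]
15. ¬q, 2   [¬→-rule on 14]
16. ¬(p ∨ s), 2   [¬→-rule on 14]
17. ¬p, 2   [¬∨-rule on 16]
18. ¬s, 2   [¬∨-rule on 16]
19. ¬q → (p ∨ s), 2   [□-rule on 4 via 0R2]
20. p ∨ s, 2   [→-rule on 19 (branches; this branch)]
21. s, 2   [∨-rule on 20 (branches; this branch)]
Accessibility: 0R0, 0R1, 0R2, 1R1, 1R2, 2R2
Branch closes: s and ¬s both at 2.
Every branch closes (one shown): unsatisfiable in S4, hence also in S5 (every S5-frame is an S4-frame).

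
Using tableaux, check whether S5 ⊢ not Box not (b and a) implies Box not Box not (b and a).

Tableau for the negation not (not Box not (b and a) implies Box not Box not (b and a)):
1. not (not Box not (b and a) implies Box not Box not (b and a)), u
2. not Box not (b and a), u   [neg-implies-rule on 1]
3. not Box not Box not (b and a), u   [neg-implies-rule on 1]
4. b and a, v   [neg-Box-rule on 2: fresh world v, uRv]
5. b, v   [and-rule on 4]
6. a, v   [and-rule on 4]
7. Box not (b and a), w   [neg-Box-rule on 3: fresh world w, uRw]
8. not (b and a), u   [Box-rule on 7 via wRu]
9. not (b and a), v   [Box-rule on 7 via wRv]
10. not (b and a), w   [Box-rule on 7 via wRw]
11. not a, u   [neg-and-rule on 8 (branches; this branch)]
12. not a, v   [neg-and-rule on 9 (branches; this branch)]
Accessibility: uRu, uRv, uRw, vRu, vRv, vRw, wRu, wRv, wRw
Branch closes: a and not a both at v.
Every branch of the negation's tableau closes; the branch above is one of them.

Yes, valid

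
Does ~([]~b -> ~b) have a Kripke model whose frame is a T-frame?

No, unsatisfiable

1. ~([]~b -> ~b), w0
2. []~b, w0
3. b, w0
4. ~b, w0
Accessibility: w0Rw0
Branch closes: b and ~b both at w0.
(One branch shown.) All branches close.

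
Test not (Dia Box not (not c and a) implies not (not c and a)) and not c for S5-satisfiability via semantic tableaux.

Unsatisfiable (every branch closes)

1. not (Dia Box not (not c and a) implies not (not c and a)) and not c, w0
2. not (Dia Box not (not c and a) implies not (not c and a)), w0
3. not c, w0
4. Dia Box not (not c and a), w0
5. not c and a, w0
6. a, w0
7. Box not (not c and a), w1
8. not (not c and a), w0
9. not (not c and a), w1
10. not a, w0
Accessibility: w0Rw0, w0Rw1, w1Rw0, w1Rw1
Branch closes: a and not a both at w0.
All branches of the tableau close; one closing branch shown above.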